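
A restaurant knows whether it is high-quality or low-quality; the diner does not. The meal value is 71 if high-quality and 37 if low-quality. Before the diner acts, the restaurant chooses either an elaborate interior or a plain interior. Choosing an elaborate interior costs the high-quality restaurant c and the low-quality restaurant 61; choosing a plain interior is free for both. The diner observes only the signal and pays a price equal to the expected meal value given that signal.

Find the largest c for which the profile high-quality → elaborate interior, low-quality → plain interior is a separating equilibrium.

34

Under separation: elaborate interior → high-quality (pays 71); plain interior → low-quality (pays 37).
Low-quality: 37 − 0 = 37 ≥ 71 − 61 = 10. Holds regardless of c. ✓
High-quality: 71 − c ≥ 37 − 0, so c ≤ 71 − 37 = 34.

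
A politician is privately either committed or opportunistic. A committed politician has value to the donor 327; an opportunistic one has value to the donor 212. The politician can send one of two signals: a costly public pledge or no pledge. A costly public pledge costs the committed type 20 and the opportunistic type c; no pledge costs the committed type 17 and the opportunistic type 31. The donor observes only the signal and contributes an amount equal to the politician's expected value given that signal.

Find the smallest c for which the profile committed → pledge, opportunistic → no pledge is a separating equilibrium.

146

Under separation: pledge → committed (pays 327); no pledge → opportunistic (pays 212).
Committed: 327 − 20 = 307 ≥ 212 − 17 = 195. Holds regardless of c. ✓
Opportunistic: 212 − 31 ≥ 327 − c, so c ≥ 327 − 181 = 146.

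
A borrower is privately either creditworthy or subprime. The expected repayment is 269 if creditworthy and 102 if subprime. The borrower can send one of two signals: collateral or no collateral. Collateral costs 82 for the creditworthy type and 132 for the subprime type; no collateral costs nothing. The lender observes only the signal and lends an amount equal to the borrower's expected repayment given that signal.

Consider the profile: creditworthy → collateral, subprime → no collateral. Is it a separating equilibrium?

No

Under separation the lender infers type exactly: collateral → creditworthy (pays 269), no collateral → subprime (pays 102).
Creditworthy: collateral gives 269 − 82 = 187; no collateral gives 102 − 0 = 102. No deviation. ✓
Subprime: no collateral gives 102 − 0 = 102; collateral gives 269 − 132 = 137. Would deviate. ✗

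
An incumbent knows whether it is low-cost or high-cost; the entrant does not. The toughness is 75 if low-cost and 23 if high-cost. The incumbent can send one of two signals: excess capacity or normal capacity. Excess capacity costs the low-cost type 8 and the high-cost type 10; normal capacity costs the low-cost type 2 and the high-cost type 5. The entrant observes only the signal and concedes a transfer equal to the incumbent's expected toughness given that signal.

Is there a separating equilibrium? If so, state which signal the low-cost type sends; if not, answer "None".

None

Try low-cost → excess capacity, high-cost → normal capacity:
  If types separate, excess capacity earns payment 75 and normal capacity earns 23.
  Low-cost: excess capacity gives 75 − 8 = 67; normal capacity gives 23 − 2 = 21. No deviation. ✓
  High-cost: normal capacity gives 23 − 5 = 18; excess capacity gives 75 − 10 = 65. Would deviate. ✗
Try low-cost → normal capacity, high-cost → excess capacity:
  If types separate, normal capacity earns payment 75 and excess capacity earns 23.
  Low-cost: normal capacity gives 75 − 2 = 73; excess capacity gives 23 − 8 = 15. No deviation. ✓
  High-cost: excess capacity gives 23 − 10 = 13; normal capacity gives 75 − 5 = 70. Would deviate. ✗
Neither assignment is incentive-compatible.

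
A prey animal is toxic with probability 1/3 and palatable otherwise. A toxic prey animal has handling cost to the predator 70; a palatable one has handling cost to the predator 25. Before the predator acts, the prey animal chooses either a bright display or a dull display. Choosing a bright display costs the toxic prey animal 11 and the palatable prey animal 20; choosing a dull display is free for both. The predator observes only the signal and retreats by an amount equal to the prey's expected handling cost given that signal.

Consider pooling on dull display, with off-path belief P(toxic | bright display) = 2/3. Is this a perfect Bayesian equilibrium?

At the pooled signal (dull display) the predator holds the prior 1/3 and pays 1/3·70 + 2/3·25 = 40. Off-path (bright display) belief 2/3 gives 2/3·70 + 1/3·25 = 55.
Toxic: dull display gives 40 − 0 = 40; bright display gives 55 − 11 = 44. Deviates. ✗
Palatable: dull display gives 40 − 0 = 40; bright display gives 55 − 20 = 35. Stays. ✓

No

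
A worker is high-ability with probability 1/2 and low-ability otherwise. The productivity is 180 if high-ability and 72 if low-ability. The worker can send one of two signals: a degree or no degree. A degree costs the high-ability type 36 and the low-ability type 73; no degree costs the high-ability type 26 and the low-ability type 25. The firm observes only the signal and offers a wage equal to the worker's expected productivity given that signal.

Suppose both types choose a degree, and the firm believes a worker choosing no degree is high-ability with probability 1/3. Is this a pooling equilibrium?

At the pooled signal (degree) the firm holds the prior 1/2 and pays 1/2·180 + 1/2·72 = 126. Off-path (no degree) belief 1/3 gives 1/3·180 + 2/3·72 = 108.
High-ability: degree gives 126 − 36 = 90; no degree gives 108 − 26 = 82. Stays. ✓
Low-ability: degree gives 126 − 73 = 53; no degree gives 108 − 25 = 83. Deviates. ✗

No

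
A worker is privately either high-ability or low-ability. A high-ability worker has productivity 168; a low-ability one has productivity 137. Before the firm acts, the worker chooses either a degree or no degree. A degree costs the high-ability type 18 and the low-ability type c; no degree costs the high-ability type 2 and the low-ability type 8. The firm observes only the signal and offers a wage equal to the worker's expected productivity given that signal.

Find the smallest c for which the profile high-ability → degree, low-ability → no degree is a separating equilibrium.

Under separation: degree → high-ability (pays 168); no degree → low-ability (pays 137).
High-ability: 168 − 18 = 150 ≥ 137 − 2 = 135. Holds regardless of c. ✓
Low-ability: 137 − 8 ≥ 168 − c, so c ≥ 168 − 129 = 39.

39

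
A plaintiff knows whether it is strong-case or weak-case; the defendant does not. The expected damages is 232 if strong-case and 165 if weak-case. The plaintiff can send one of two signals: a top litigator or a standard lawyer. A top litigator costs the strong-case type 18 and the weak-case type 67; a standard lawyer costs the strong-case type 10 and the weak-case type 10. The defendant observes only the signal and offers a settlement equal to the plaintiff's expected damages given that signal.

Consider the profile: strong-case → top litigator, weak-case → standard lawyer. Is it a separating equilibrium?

If types separate, top litigator earns payment 232 and standard lawyer earns 165.
Strong-case: top litigator gives 232 − 18 = 214; standard lawyer gives 165 − 10 = 155. No deviation. ✓
Weak-case: standard lawyer gives 165 − 10 = 155; top litigator gives 232 − 67 = 165. Would deviate. ✗

No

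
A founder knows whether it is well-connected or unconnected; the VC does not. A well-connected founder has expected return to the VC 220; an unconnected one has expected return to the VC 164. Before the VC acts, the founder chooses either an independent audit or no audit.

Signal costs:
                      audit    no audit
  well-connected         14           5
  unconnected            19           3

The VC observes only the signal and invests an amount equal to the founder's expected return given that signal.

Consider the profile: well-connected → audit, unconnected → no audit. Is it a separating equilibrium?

No

Under separation the VC infers type exactly: audit → well-connected (pays 220), no audit → unconnected (pays 164).
Well-connected: audit gives 220 − 14 = 206; no audit gives 164 − 5 = 159. No deviation. ✓
Unconnected: no audit gives 164 − 3 = 161; audit gives 220 − 19 = 201. Would deviate. ✗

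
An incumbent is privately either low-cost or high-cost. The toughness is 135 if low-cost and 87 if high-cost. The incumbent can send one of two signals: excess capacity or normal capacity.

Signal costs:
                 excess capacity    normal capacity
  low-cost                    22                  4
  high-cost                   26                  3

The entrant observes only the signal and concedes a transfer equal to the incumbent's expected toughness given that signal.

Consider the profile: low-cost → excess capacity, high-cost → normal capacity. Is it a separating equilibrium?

No

Under separation the entrant infers type exactly: excess capacity → low-cost (pays 135), normal capacity → high-cost (pays 87).
Low-cost: excess capacity gives 135 − 22 = 113; normal capacity gives 87 − 4 = 83. No deviation. ✓
High-cost: normal capacity gives 87 − 3 = 84; excess capacity gives 135 − 26 = 109. Would deviate. ✗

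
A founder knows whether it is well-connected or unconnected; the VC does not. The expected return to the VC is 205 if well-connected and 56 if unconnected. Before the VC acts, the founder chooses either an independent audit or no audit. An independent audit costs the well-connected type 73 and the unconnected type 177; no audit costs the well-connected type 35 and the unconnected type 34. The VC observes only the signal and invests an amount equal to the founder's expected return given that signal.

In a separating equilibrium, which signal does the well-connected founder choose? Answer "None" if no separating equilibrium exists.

Try well-connected → audit, unconnected → no audit:
  Under separation the VC infers type exactly: audit → well-connected (pays 205), no audit → unconnected (pays 56).
  Well-connected: audit gives 205 − 73 = 132; no audit gives 56 − 35 = 21. No deviation. ✓
  Unconnected: no audit gives 56 − 34 = 22; audit gives 205 − 177 = 28. Would deviate. ✗
Try well-connected → no audit, unconnected → audit:
  Under separation the VC infers type exactly: no audit → well-connected (pays 205), audit → unconnected (pays 56).
  Well-connected: no audit gives 205 − 35 = 170; audit gives 56 − 73 = -17. No deviation. ✓
  Unconnected: audit gives 56 − 177 = -121; no audit gives 205 − 34 = 171. Would deviate. ✗
Neither assignment is incentive-compatible.

None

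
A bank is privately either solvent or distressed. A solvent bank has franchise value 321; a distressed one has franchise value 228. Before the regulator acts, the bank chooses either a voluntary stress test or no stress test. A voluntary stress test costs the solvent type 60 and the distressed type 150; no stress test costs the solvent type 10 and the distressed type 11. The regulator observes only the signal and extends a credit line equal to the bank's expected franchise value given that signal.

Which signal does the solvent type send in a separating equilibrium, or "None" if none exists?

stress test

Try solvent → stress test, distressed → no stress test:
  Under separation the regulator infers type exactly: stress test → solvent (pays 321), no stress test → distressed (pays 228).
  Solvent: stress test gives 321 − 60 = 261; no stress test gives 228 − 10 = 218. No deviation. ✓
  Distressed: no stress test gives 228 − 11 = 217; stress test gives 321 − 150 = 171. No deviation. ✓
Both hold — the solvent type sends stress test.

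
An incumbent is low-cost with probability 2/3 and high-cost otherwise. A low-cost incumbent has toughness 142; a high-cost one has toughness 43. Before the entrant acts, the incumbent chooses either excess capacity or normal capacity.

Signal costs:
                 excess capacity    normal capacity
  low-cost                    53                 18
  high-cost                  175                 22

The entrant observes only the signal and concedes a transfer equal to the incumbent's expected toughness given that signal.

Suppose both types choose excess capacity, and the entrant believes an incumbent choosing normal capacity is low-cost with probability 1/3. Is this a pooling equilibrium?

At the pooled signal (excess capacity) the entrant holds the prior 2/3 and pays 2/3·142 + 1/3·43 = 109. Off-path (normal capacity) belief 1/3 gives 1/3·142 + 2/3·43 = 76.
Low-cost: excess capacity gives 109 − 53 = 56; normal capacity gives 76 − 18 = 58. Deviates. ✗
High-cost: excess capacity gives 109 − 175 = -66; normal capacity gives 76 − 22 = 54. Deviates. ✗

No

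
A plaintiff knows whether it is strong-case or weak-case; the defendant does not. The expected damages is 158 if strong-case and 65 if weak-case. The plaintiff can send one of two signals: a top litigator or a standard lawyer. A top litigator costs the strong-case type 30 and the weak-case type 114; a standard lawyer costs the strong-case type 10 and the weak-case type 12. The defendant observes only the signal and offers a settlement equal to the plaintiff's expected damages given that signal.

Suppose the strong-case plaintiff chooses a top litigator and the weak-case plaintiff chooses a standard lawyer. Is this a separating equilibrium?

If types separate, top litigator earns payment 158 and standard lawyer earns 65.
Strong-case: top litigator gives 158 − 30 = 128; standard lawyer gives 65 − 10 = 55. No deviation. ✓
Weak-case: standard lawyer gives 65 − 12 = 53; top litigator gives 158 − 114 = 44. No deviation. ✓
Both incentive constraints hold.

Yes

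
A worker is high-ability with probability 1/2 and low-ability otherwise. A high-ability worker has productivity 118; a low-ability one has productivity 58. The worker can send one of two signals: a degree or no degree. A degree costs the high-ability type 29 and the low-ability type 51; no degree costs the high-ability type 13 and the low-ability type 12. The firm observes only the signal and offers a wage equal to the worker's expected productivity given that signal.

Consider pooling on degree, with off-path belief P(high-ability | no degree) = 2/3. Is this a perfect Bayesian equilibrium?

At the pooled signal (degree) the firm holds the prior 1/2 and pays 1/2·118 + 1/2·58 = 88. Off-path (no degree) belief 2/3 gives 2/3·118 + 1/3·58 = 98.
High-ability: degree gives 88 − 29 = 59; no degree gives 98 − 13 = 85. Deviates. ✗
Low-ability: degree gives 88 − 51 = 37; no degree gives 98 − 12 = 86. Deviates. ✗

No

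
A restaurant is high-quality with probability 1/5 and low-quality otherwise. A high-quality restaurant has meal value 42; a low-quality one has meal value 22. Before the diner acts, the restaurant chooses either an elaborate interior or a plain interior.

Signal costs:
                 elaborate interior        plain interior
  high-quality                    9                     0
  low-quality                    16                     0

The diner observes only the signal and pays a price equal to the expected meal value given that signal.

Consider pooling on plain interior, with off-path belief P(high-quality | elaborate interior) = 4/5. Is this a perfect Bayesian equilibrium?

No

At the pooled signal (plain interior) the diner holds the prior 1/5 and pays 1/5·42 + 4/5·22 = 26. Off-path (elaborate interior) belief 4/5 gives 4/5·42 + 1/5·22 = 38.
High-quality: plain interior gives 26 − 0 = 26; elaborate interior gives 38 − 9 = 29. Deviates. ✗
Low-quality: plain interior gives 26 − 0 = 26; elaborate interior gives 38 − 16 = 22. Stays. ✓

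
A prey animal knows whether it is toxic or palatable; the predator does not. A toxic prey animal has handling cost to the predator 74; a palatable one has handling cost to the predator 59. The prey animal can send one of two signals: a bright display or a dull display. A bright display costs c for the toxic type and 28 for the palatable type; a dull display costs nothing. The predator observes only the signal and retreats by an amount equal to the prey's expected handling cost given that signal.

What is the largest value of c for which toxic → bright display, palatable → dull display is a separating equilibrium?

Under separation: bright display → toxic (pays 74); dull display → palatable (pays 59).
Palatable: 59 − 0 = 59 ≥ 74 − 28 = 46. Holds regardless of c. ✓
Toxic: 74 − c ≥ 59 − 0, so c ≤ 74 − 59 = 15.

15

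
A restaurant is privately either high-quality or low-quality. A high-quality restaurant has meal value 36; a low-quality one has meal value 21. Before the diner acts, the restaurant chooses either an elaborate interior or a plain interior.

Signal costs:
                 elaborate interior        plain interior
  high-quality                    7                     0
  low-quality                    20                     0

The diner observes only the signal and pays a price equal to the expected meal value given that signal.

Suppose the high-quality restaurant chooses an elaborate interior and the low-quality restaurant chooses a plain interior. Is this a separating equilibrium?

Yes

If types separate, elaborate interior earns payment 36 and plain interior earns 21.
High-quality: elaborate interior gives 36 − 7 = 29; plain interior gives 21 − 0 = 21. No deviation. ✓
Low-quality: plain interior gives 21 − 0 = 21; elaborate interior gives 36 − 20 = 16. No deviation. ✓
Neither type gains from mimicking the other.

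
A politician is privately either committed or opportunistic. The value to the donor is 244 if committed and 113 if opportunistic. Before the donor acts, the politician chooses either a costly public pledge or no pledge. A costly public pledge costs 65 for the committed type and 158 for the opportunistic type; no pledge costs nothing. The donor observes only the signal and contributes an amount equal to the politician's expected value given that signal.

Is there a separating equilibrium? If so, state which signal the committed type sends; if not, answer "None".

Try committed → pledge, opportunistic → no pledge:
  Under separation the donor infers type exactly: pledge → committed (pays 244), no pledge → opportunistic (pays 113).
  Committed: pledge gives 244 − 65 = 179; no pledge gives 113 − 0 = 113. No deviation. ✓
  Opportunistic: no pledge gives 113 − 0 = 113; pledge gives 244 − 158 = 86. No deviation. ✓
Both hold — the committed type sends pledge.

pledge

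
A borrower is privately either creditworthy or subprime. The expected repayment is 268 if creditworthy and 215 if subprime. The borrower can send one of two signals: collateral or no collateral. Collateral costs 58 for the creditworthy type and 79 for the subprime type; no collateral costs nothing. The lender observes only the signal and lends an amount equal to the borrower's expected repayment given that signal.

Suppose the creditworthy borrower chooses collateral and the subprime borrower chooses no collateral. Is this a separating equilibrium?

No

If types separate, collateral earns payment 268 and no collateral earns 215.
Creditworthy: collateral gives 268 − 58 = 210; no collateral gives 215 − 0 = 215. Would deviate. ✗
Subprime: no collateral gives 215 − 0 = 215; collateral gives 268 − 79 = 189. No deviation. ✓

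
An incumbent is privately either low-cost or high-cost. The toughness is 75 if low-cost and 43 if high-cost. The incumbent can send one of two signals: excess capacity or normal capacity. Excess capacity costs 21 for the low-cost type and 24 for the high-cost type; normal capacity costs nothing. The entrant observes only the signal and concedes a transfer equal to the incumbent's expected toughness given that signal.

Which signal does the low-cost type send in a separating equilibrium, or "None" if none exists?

Try low-cost → excess capacity, high-cost → normal capacity:
  If types separate, excess capacity earns payment 75 and normal capacity earns 43.
  Low-cost: excess capacity gives 75 − 21 = 54; normal capacity gives 43 − 0 = 43. No deviation. ✓
  High-cost: normal capacity gives 43 − 0 = 43; excess capacity gives 75 − 24 = 51. Would deviate. ✗
Try low-cost → normal capacity, high-cost → excess capacity:
  If types separate, normal capacity earns payment 75 and excess capacity earns 43.
  Low-cost: normal capacity gives 75 − 0 = 75; excess capacity gives 43 − 21 = 22. No deviation. ✓
  High-cost: excess capacity gives 43 − 24 = 19; normal capacity gives 75 − 0 = 75. Would deviate. ✗
Neither assignment is incentive-compatible.

None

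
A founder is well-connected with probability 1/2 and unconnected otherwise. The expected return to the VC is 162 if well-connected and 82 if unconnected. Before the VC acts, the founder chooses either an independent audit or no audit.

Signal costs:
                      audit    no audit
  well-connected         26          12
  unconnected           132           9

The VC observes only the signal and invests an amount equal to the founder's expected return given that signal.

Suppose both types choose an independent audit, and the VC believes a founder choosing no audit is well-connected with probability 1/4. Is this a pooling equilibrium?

At the pooled signal (audit) the VC holds the prior 1/2 and pays 1/2·162 + 1/2·82 = 122. Off-path (no audit) belief 1/4 gives 1/4·162 + 3/4·82 = 102.
Well-connected: audit gives 122 − 26 = 96; no audit gives 102 − 12 = 90. Stays. ✓
Unconnected: audit gives 122 − 132 = -10; no audit gives 102 − 9 = 93. Deviates. ✗

No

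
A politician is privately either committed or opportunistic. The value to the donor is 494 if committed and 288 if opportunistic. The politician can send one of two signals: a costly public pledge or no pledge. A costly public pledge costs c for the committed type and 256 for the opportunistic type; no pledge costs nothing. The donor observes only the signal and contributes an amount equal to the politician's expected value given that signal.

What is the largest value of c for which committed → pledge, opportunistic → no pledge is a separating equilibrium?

206

Under separation: pledge → committed (pays 494); no pledge → opportunistic (pays 288).
Opportunistic: 288 − 0 = 288 ≥ 494 − 256 = 238. Holds regardless of c. ✓
Committed: 494 − c ≥ 288 − 0, so c ≤ 494 − 288 = 206.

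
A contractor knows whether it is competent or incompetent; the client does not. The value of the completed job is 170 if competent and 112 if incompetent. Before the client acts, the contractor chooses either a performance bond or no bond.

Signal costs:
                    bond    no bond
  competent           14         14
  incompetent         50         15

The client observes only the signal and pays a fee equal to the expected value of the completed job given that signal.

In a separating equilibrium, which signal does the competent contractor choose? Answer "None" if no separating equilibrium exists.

None

Try competent → bond, incompetent → no bond:
  If types separate, bond earns payment 170 and no bond earns 112.
  Competent: bond gives 170 − 14 = 156; no bond gives 112 − 14 = 98. No deviation. ✓
  Incompetent: no bond gives 112 − 15 = 97; bond gives 170 − 50 = 120. Would deviate. ✗
Try competent → no bond, incompetent → bond:
  If types separate, no bond earns payment 170 and bond earns 112.
  Competent: no bond gives 170 − 14 = 156; bond gives 112 − 14 = 98. No deviation. ✓
  Incompetent: bond gives 112 − 50 = 62; no bond gives 170 − 15 = 155. Would deviate. ✗
Neither assignment is incentive-compatible.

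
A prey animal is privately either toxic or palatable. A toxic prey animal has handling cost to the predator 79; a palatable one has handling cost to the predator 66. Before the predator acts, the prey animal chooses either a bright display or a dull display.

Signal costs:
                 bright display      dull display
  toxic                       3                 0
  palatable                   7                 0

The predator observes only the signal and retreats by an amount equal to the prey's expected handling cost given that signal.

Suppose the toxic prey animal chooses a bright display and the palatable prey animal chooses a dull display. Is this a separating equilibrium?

If types separate, bright display earns payment 79 and dull display earns 66.
Toxic: bright display gives 79 − 3 = 76; dull display gives 66 − 0 = 66. No deviation. ✓
Palatable: dull display gives 66 − 0 = 66; bright display gives 79 − 7 = 72. Would deviate. ✗

No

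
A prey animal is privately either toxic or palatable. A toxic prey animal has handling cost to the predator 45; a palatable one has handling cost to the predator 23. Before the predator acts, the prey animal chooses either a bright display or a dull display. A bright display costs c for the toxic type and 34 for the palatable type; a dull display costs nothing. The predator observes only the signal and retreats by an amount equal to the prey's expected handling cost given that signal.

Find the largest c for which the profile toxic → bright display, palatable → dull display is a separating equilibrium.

Under separation: bright display → toxic (pays 45); dull display → palatable (pays 23).
Palatable: 23 − 0 = 23 ≥ 45 − 34 = 11. Holds regardless of c. ✓
Toxic: 45 − c ≥ 23 − 0, so c ≤ 45 − 23 = 22.

22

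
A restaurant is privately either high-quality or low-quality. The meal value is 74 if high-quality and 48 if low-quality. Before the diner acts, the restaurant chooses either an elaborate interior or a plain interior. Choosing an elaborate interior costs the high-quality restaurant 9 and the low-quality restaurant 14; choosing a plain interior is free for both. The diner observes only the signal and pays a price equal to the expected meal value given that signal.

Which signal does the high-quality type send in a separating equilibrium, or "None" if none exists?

Try high-quality → elaborate interior, low-quality → plain interior:
  Under separation the diner infers type exactly: elaborate interior → high-quality (pays 74), plain interior → low-quality (pays 48).
  High-quality: elaborate interior gives 74 − 9 = 65; plain interior gives 48 − 0 = 48. No deviation. ✓
  Low-quality: plain interior gives 48 − 0 = 48; elaborate interior gives 74 − 14 = 60. Would deviate. ✗
Try high-quality → plain interior, low-quality → elaborate interior:
  Under separation the diner infers type exactly: plain interior → high-quality (pays 74), elaborate interior → low-quality (pays 48).
  High-quality: plain interior gives 74 − 0 = 74; elaborate interior gives 48 − 9 = 39. No deviation. ✓
  Low-quality: elaborate interior gives 48 − 14 = 34; plain interior gives 74 − 0 = 74. Would deviate. ✗
Neither assignment is incentive-compatible.

None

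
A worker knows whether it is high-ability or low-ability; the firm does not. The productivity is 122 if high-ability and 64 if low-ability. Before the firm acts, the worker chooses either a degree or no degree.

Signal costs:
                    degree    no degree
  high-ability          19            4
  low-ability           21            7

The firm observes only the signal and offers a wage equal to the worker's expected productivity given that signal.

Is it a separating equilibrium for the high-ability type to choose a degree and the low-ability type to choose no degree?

No

Under separation the firm infers type exactly: degree → high-ability (pays 122), no degree → low-ability (pays 64).
High-ability: degree gives 122 − 19 = 103; no degree gives 64 − 4 = 60. No deviation. ✓
Low-ability: no degree gives 64 − 7 = 57; degree gives 122 − 21 = 101. Would deviate. ✗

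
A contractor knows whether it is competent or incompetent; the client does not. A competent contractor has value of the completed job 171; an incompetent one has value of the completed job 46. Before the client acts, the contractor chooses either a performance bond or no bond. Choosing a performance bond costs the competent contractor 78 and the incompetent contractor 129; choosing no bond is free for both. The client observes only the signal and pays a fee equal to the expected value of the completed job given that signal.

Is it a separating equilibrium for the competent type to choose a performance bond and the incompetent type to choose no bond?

If types separate, bond earns payment 171 and no bond earns 46.
Competent: bond gives 171 − 78 = 93; no bond gives 46 − 0 = 46. No deviation. ✓
Incompetent: no bond gives 46 − 0 = 46; bond gives 171 − 129 = 42. No deviation. ✓
Both incentive constraints hold.

Yes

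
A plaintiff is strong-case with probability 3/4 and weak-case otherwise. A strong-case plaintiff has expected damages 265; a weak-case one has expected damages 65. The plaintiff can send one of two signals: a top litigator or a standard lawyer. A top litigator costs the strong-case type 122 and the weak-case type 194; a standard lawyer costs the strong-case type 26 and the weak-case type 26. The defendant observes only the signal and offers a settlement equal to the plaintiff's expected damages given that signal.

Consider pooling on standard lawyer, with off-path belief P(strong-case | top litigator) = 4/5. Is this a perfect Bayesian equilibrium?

Yes

At the pooled signal (standard lawyer) the defendant holds the prior 3/4 and pays 3/4·265 + 1/4·65 = 215. Off-path (top litigator) belief 4/5 gives 4/5·265 + 1/5·65 = 225.
Strong-case: standard lawyer gives 215 − 26 = 189; top litigator gives 225 − 122 = 103. Stays. ✓
Weak-case: standard lawyer gives 215 − 26 = 189; top litigator gives 225 − 194 = 31. Stays. ✓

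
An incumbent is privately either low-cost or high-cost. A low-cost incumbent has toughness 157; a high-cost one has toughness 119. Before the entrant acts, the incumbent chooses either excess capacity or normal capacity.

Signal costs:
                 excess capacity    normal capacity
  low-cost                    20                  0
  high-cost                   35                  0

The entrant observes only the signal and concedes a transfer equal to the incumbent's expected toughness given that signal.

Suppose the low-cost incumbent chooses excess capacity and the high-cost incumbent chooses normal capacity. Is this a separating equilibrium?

No

If types separate, excess capacity earns payment 157 and normal capacity earns 119.
Low-cost: excess capacity gives 157 − 20 = 137; normal capacity gives 119 − 0 = 119. No deviation. ✓
High-cost: normal capacity gives 119 − 0 = 119; excess capacity gives 157 − 35 = 122. Would deviate. ✗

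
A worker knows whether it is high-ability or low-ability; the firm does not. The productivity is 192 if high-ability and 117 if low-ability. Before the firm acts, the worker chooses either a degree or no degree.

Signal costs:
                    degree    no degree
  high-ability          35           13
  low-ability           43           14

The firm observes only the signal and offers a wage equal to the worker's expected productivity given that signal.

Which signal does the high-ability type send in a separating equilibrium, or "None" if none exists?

Try high-ability → degree, low-ability → no degree:
  Under separation the firm infers type exactly: degree → high-ability (pays 192), no degree → low-ability (pays 117).
  High-ability: degree gives 192 − 35 = 157; no degree gives 117 − 13 = 104. No deviation. ✓
  Low-ability: no degree gives 117 − 14 = 103; degree gives 192 − 43 = 149. Would deviate. ✗
Try high-ability → no degree, low-ability → degree:
  Under separation the firm infers type exactly: no degree → high-ability (pays 192), degree → low-ability (pays 117).
  High-ability: no degree gives 192 − 13 = 179; degree gives 117 − 35 = 82. No deviation. ✓
  Low-ability: degree gives 117 − 43 = 74; no degree gives 192 − 14 = 178. Would deviate. ✗
Neither assignment is incentive-compatible.

None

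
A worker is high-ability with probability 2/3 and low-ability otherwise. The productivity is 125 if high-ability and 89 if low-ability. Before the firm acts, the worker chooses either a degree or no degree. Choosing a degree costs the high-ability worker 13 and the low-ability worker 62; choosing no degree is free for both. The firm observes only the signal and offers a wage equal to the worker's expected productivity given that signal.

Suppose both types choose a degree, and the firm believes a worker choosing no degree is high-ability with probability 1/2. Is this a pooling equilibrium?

On the equilibrium path (degree) the firm holds the prior 2/3 and pays 2/3·125 + 1/3·89 = 113. Off-path (no degree) belief 1/2 gives 1/2·125 + 1/2·89 = 107.
High-ability: degree gives 113 − 13 = 100; no degree gives 107 − 0 = 107. Deviates. ✗
Low-ability: degree gives 113 − 62 = 51; no degree gives 107 − 0 = 107. Deviates. ✗

No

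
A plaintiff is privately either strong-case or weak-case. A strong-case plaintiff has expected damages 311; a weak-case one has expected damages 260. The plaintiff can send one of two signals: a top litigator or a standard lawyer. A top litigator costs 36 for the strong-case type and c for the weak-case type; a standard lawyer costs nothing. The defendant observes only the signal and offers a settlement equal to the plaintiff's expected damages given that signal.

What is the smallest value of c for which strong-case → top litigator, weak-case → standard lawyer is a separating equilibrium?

51

Under separation: top litigator → strong-case (pays 311); standard lawyer → weak-case (pays 260).
Strong-case: 311 − 36 = 275 ≥ 260 − 0 = 260. Holds regardless of c. ✓
Weak-case: 260 − 0 ≥ 311 − c, so c ≥ 311 − 260 = 51.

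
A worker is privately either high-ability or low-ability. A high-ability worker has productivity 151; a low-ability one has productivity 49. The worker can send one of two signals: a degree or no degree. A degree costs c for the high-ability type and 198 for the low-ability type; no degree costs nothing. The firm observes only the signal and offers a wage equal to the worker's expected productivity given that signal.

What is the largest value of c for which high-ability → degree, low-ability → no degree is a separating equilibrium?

102

Under separation: degree → high-ability (pays 151); no degree → low-ability (pays 49).
Low-ability: 49 − 0 = 49 ≥ 151 − 198 = -47. Holds regardless of c. ✓
High-ability: 151 − c ≥ 49 − 0, so c ≤ 151 − 49 = 102.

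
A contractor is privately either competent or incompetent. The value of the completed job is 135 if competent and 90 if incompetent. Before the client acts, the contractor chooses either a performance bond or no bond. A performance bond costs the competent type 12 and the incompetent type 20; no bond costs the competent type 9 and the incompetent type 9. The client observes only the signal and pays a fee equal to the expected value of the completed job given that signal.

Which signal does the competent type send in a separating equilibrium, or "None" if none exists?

Try competent → bond, incompetent → no bond:
  Under separation the client infers type exactly: bond → competent (pays 135), no bond → incompetent (pays 90).
  Competent: bond gives 135 − 12 = 123; no bond gives 90 − 9 = 81. No deviation. ✓
  Incompetent: no bond gives 90 − 9 = 81; bond gives 135 − 20 = 115. Would deviate. ✗
Try competent → no bond, incompetent → bond:
  Under separation the client infers type exactly: no bond → competent (pays 135), bond → incompetent (pays 90).
  Competent: no bond gives 135 − 9 = 126; bond gives 90 − 12 = 78. No deviation. ✓
  Incompetent: bond gives 90 − 20 = 70; no bond gives 135 − 9 = 126. Would deviate. ✗
Neither assignment is incentive-compatible.

None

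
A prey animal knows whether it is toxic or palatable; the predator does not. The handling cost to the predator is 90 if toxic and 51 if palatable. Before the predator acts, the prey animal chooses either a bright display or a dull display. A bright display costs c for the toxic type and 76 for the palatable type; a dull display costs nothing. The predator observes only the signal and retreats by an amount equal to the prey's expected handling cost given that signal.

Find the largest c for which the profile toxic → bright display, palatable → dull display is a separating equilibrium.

Under separation: bright display → toxic (pays 90); dull display → palatable (pays 51).
Palatable: 51 − 0 = 51 ≥ 90 − 76 = 14. Holds regardless of c. ✓
Toxic: 90 − c ≥ 51 − 0, so c ≤ 90 − 51 = 39.

39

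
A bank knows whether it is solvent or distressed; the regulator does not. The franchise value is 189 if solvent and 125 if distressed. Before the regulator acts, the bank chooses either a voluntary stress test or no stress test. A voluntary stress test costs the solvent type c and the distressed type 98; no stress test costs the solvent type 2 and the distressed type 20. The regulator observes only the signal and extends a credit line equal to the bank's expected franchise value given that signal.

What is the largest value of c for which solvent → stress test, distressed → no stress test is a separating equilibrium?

Under separation: stress test → solvent (pays 189); no stress test → distressed (pays 125).
Distressed: 125 − 20 = 105 ≥ 189 − 98 = 91. Holds regardless of c. ✓
Solvent: 189 − c ≥ 125 − 2, so c ≤ 189 − 123 = 66.

66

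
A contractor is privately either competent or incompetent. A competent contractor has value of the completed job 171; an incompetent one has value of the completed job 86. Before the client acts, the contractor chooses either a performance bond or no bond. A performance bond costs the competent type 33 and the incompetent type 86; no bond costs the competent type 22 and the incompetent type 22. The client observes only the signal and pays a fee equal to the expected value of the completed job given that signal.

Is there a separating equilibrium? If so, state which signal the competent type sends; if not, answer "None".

Try competent → bond, incompetent → no bond:
  If types separate, bond earns payment 171 and no bond earns 86.
  Competent: bond gives 171 − 33 = 138; no bond gives 86 − 22 = 64. No deviation. ✓
  Incompetent: no bond gives 86 − 22 = 64; bond gives 171 − 86 = 85. Would deviate. ✗
Try competent → no bond, incompetent → bond:
  If types separate, no bond earns payment 171 and bond earns 86.
  Competent: no bond gives 171 − 22 = 149; bond gives 86 − 33 = 53. No deviation. ✓
  Incompetent: bond gives 86 − 86 = 0; no bond gives 171 − 22 = 149. Would deviate. ✗
Neither assignment is incentive-compatible.

None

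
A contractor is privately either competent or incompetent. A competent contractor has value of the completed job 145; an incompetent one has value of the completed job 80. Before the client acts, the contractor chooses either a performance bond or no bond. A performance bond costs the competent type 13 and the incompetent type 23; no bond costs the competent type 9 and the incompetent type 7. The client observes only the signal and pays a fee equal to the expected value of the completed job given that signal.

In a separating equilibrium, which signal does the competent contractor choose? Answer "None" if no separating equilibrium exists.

Try competent → bond, incompetent → no bond:
  Under separation the client infers type exactly: bond → competent (pays 145), no bond → incompetent (pays 80).
  Competent: bond gives 145 − 13 = 132; no bond gives 80 − 9 = 71. No deviation. ✓
  Incompetent: no bond gives 80 − 7 = 73; bond gives 145 − 23 = 122. Would deviate. ✗
Try competent → no bond, incompetent → bond:
  Under separation the client infers type exactly: no bond → competent (pays 145), bond → incompetent (pays 80).
  Competent: no bond gives 145 − 9 = 136; bond gives 80 − 13 = 67. No deviation. ✓
  Incompetent: bond gives 80 − 23 = 57; no bond gives 145 − 7 = 138. Would deviate. ✗
Neither assignment is incentive-compatible.

None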